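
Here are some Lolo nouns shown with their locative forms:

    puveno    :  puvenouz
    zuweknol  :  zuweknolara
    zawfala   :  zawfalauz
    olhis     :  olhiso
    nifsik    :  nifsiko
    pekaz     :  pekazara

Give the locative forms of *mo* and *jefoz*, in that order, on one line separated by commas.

The alternation tracks the final sound of the stem — -o when the stem ends in a voiceless consonant (*olhis*, *nifsik*); -ara when the stem ends in a voiced consonant (*zuweknol*, *pekaz*); -uz when the stem ends in a vowel (*puveno*, *zawfala*).
Since the final sound of *mo* is /o/ (a vowel), it takes -uz, giving *mouz*.
The final sound of *jefoz* is /z/, which is a voiced consonant, so the suffix is -ara, giving *jefozara*.

mouz, jefozara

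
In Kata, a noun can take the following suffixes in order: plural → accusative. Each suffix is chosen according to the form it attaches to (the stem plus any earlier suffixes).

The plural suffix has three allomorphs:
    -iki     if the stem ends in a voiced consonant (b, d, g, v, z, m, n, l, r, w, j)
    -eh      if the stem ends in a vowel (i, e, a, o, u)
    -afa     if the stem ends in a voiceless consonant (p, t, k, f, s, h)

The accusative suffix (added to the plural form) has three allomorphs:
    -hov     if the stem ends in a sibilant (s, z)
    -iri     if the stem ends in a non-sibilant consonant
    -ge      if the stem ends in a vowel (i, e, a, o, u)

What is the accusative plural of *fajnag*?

fajnagikige

The final sound of *fajnag* is /g/, which is a voiced consonant, so the plural suffix is -iki, giving *fajnagiki*.
The plural form *fajnagiki*: final sound = /i/, a vowel → -ge → *fajnagikige*.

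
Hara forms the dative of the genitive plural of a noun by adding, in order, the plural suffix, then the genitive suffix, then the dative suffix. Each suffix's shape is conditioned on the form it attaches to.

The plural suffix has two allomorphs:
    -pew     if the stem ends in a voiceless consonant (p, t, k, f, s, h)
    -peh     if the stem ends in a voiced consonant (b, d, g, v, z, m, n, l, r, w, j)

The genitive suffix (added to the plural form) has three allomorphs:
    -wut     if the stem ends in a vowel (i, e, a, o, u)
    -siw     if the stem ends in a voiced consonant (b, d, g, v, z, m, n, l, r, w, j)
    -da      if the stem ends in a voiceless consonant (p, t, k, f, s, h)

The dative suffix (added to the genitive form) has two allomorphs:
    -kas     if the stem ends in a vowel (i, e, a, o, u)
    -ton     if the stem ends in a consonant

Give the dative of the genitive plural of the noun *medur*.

medurpehdakas

Since the final consonant of *medur* is /r/ (voiced), it takes -peh, giving *medurpeh*.
The final sound of the plural form *medurpeh* is /h/, which is a voiceless consonant, so the genitive suffix is -da, giving *medurpehda*.
The genitive form *medurpehda* — final sound /a/ (a vowel) → -kas → *medurpehdakas*.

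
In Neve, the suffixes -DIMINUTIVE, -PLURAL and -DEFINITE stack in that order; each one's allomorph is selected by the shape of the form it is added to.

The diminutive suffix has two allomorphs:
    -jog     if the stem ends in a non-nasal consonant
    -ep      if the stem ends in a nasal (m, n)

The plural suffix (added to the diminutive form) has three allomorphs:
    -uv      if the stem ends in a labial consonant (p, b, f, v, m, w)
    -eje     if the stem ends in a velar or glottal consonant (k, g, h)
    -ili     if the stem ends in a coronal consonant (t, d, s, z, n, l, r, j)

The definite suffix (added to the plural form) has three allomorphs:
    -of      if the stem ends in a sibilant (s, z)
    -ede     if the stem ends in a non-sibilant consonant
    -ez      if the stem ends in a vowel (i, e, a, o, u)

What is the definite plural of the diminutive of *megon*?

megonepuvede

*megon*: final consonant = /n/, a nasal → -ep → *megonep*.
The diminutive form *megonep* — final consonant /p/ (labial) → -uv → *megonepuv*.
The plural form *megonepuv* — final sound /v/ (a non-sibilant consonant) → -ede → *megonepuvede*.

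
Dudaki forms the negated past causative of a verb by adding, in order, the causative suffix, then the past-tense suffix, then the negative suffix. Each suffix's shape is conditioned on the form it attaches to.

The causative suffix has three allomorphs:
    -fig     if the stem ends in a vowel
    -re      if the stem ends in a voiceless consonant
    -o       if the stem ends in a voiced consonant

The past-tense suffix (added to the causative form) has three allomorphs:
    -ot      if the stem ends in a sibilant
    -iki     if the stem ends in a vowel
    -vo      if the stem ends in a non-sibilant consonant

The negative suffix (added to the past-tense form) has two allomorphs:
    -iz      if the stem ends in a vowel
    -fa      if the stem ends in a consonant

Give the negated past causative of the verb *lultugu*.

Since the final sound of *lultugu* is /u/ (a vowel), it takes -fig, giving *lultugufig*.
The final sound of the causative form *lultugufig* is /g/, which is a non-sibilant consonant, so the past-tense suffix is -vo, giving *lultugufigvo*.
Since the final sound of the past-tense form *lultugufigvo* is /o/ (a vowel), it takes -iz, giving *lultugufigvoiz*.

lultugufigvoiz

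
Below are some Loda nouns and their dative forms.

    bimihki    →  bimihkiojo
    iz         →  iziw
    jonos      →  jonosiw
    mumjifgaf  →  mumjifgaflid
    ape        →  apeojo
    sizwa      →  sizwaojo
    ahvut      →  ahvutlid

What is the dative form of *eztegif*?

eztegiflid

The suffix is conditioned by the final sound: -iw when the stem ends in a sibilant (*iz*, *jonos*); -lid when the stem ends in a non-sibilant consonant (*mumjifgaf*, *ahvut*); -ojo when the stem ends in a vowel (*bimihki*, *ape*, *sizwa*).
*eztegif*: final sound = /f/, a non-sibilant consonant → -lid → *eztegiflid*.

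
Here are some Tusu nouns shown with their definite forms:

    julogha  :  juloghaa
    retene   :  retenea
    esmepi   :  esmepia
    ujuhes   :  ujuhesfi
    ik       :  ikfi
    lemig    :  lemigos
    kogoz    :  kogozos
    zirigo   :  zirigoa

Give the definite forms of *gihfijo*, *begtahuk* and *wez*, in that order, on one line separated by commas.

The alternation tracks the final sound of the stem — -fi when the stem ends in a voiceless consonant (*ujuhes*, *ik*); -os when the stem ends in a voiced consonant (*lemig*, *kogoz*); -a when the stem ends in a vowel (*julogha*, *retene*, *esmepi*, *zirigo*).
The final sound of *gihfijo* is /o/, which is a vowel, so the suffix is -a, giving *gihfijoa*.
*begtahuk*: final sound = /k/, a voiceless consonant → -fi → *begtahukfi*.
*wez*: final sound = /z/, a voiced consonant → -os → *wezos*.

gihfijoa, begtahukfi, wezos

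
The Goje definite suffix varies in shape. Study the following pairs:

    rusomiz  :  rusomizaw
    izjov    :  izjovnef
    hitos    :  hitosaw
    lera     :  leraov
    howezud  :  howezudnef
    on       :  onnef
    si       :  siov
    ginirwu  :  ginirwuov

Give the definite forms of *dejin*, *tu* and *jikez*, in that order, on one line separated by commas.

The alternation tracks the final sound of the stem — -aw when the stem ends in a sibilant (*rusomiz*, *hitos*); -nef when the stem ends in a non-sibilant consonant (*izjov*, *howezud*, *on*); -ov when the stem ends in a vowel (*lera*, *si*, *ginirwu*).
*dejin* — final sound /n/ (a non-sibilant consonant) → -nef → *dejinnef*.
The final sound of *tu* is /u/, which is a vowel, so the suffix is -ov, giving *tuov*.
*jikez*: final sound = /z/, a sibilant → -aw → *jikezaw*.

dejinnef, tuov, jikezaw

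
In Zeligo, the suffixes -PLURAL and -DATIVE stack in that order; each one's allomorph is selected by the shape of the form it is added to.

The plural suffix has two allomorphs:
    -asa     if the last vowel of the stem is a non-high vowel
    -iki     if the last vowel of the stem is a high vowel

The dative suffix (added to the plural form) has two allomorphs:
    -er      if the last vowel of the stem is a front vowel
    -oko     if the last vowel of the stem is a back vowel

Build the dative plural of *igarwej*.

igarwejasaoko

*igarwej* — last vowel /e/ (a non-high vowel) → -asa → *igarwejasa*.
Since the last vowel of the plural form *igarwejasa* is /a/ (a back vowel), it takes -oko, giving *igarwejasaoko*.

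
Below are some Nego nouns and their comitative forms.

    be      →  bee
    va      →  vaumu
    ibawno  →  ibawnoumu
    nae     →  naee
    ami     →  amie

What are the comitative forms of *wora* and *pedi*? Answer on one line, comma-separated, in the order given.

The pattern is front/back vowel harmony: -e when the last vowel of the stem is a front vowel (*be*, *nae*, *ami*); -umu when the last vowel of the stem is a back vowel (*va*, *ibawno*).
Since the last vowel of *wora* is /a/ (a back vowel), it takes -umu, giving *woraumu*.
Since the last vowel of *pedi* is /i/ (a front vowel), it takes -e, giving *pedie*.

woraumu, pedie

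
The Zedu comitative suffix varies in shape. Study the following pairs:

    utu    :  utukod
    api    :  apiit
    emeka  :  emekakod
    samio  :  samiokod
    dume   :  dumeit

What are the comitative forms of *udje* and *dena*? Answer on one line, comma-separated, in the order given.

The pattern is front/back vowel harmony: -it when the last vowel of the stem is a front vowel (*api*, *dume*); -kod when the last vowel of the stem is a back vowel (*utu*, *emeka*, *samio*).
Since the last vowel of *udje* is /e/ (a front vowel), it takes -it, giving *udjeit*.
*dena* — last vowel /a/ (a back vowel) → -kod → *denakod*.

udjeit, denakod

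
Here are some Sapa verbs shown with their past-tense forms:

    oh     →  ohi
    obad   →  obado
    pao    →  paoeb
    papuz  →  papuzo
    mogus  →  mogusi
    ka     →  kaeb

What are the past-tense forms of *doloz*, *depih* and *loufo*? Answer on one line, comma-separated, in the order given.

The pattern is voicing of the final sound: -i when the stem ends in a voiceless consonant (*oh*, *mogus*); -o when the stem ends in a voiced consonant (*obad*, *papuz*); -eb when the stem ends in a vowel (*pao*, *ka*).
Since the final sound of *doloz* is /z/ (a voiced consonant), it takes -o, giving *dolozo*.
The final sound of *depih* is /h/, which is a voiceless consonant, so the suffix is -i, giving *depihi*.
*loufo*: final sound = /o/, a vowel → -eb → *loufoeb*.

dolozo, depihi, loufoeb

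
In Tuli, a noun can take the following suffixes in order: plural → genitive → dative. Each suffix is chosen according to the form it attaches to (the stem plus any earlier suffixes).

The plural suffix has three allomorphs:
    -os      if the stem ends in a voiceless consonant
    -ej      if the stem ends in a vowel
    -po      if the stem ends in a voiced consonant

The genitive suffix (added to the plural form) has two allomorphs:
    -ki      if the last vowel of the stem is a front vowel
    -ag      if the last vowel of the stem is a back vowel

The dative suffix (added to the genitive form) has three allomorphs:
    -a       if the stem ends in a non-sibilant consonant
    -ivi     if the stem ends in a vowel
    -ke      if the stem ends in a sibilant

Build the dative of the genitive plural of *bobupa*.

bobupaejkiivi

*bobupa* — final sound /a/ (a vowel) → -ej → *bobupaej*.
The plural form *bobupaej* — last vowel /e/ (a front vowel) → -ki → *bobupaejki*.
The genitive form *bobupaejki* — final sound /i/ (a vowel) → -ivi → *bobupaejkiivi*.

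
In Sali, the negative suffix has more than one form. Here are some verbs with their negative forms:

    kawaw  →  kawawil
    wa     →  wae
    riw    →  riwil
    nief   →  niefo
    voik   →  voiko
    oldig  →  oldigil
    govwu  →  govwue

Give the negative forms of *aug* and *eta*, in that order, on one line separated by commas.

augil, etae

The alternation tracks the final sound of the stem — -o when the stem ends in a voiceless consonant (*nief*, *voik*); -il when the stem ends in a voiced consonant (*kawaw*, *riw*, *oldig*); -e when the stem ends in a vowel (*wa*, *govwu*).
The final sound of *aug* is /g/, which is a voiced consonant, so the suffix is -il, giving *augil*.
The final sound of *eta* is /a/, which is a vowel, so the suffix is -e, giving *etae*.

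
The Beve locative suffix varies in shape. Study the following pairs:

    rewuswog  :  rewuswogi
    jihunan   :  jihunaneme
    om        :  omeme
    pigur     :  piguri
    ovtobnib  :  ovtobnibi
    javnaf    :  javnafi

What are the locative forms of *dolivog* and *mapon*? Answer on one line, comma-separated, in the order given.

dolivogi, maponeme

The alternation tracks the final consonant of the stem — -eme when the stem ends in a nasal (*jihunan*, *om*); -i when the stem ends in a non-nasal consonant (*rewuswog*, *pigur*, *ovtobnib*, *javnaf*).
*dolivog* — final consonant /g/ (non-nasal) → -i → *dolivogi*.
Since the final consonant of *mapon* is /n/ (a nasal), it takes -eme, giving *maponeme*.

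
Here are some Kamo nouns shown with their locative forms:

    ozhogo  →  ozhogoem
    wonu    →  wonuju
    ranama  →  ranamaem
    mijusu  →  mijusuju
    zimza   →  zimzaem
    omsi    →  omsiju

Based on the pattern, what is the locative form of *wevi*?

The pattern is height harmony: -ju when the last vowel of the stem is a high vowel (*wonu*, *mijusu*, *omsi*); -em when the last vowel of the stem is a non-high vowel (*ozhogo*, *ranama*, *zimza*).
Since the last vowel of *wevi* is /i/ (a high vowel), it takes -ju, giving *weviju*.

weviju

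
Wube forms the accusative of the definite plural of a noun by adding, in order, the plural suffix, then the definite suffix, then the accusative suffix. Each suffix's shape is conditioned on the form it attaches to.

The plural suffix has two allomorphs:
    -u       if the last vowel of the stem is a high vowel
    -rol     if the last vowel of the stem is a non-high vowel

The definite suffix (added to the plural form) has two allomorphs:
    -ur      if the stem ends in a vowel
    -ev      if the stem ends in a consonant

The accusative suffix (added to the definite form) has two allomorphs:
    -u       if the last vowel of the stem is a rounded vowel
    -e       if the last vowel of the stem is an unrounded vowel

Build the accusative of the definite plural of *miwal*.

*miwal*: last vowel = /a/, a non-high vowel → -rol → *miwalrol*.
The plural form *miwalrol* — final sound /l/ (a consonant) → -ev → *miwalrolev*.
The definite form *miwalrolev*: last vowel = /e/, an unrounded vowel → -e → *miwalroleve*.

miwalroleve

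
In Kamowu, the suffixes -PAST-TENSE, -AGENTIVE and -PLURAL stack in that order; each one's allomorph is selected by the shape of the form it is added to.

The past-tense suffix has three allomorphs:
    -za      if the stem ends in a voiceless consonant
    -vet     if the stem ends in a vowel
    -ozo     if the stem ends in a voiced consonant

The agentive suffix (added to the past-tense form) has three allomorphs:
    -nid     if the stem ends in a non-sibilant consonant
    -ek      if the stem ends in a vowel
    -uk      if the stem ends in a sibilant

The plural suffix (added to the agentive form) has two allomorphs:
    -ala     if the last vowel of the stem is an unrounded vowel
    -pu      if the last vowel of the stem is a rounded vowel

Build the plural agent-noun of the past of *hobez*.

hobezozoekala

*hobez* — final sound /z/ (a voiced consonant) → -ozo → *hobezozo*.
Since the final sound of the past-tense form *hobezozo* is /o/ (a vowel), it takes -ek, giving *hobezozoek*.
The last vowel of the agentive form *hobezozoek* is /e/, which is an unrounded vowel, so the plural suffix is -ala, giving *hobezozoekala*.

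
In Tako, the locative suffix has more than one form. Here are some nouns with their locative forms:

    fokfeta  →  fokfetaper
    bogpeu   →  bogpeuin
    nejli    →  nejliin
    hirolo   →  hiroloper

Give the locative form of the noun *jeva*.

The suffix is conditioned by the last vowel: -in when the last vowel of the stem is a high vowel (*bogpeu*, *nejli*); -per when the last vowel of the stem is a non-high vowel (*fokfeta*, *hirolo*).
The last vowel of *jeva* is /a/, which is a non-high vowel, so the suffix is -per, giving *jevaper*.

jevaper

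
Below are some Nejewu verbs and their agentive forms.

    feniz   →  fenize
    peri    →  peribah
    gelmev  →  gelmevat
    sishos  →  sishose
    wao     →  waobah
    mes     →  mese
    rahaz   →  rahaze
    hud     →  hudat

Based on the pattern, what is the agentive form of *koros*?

Looking at the final sound of each stem: -e when the stem ends in a sibilant (*feniz*, *sishos*, *mes*, *rahaz*); -at when the stem ends in a non-sibilant consonant (*gelmev*, *hud*); -bah when the stem ends in a vowel (*peri*, *wao*).
Since the final sound of *koros* is /s/ (a sibilant), it takes -e, giving *korose*.

korose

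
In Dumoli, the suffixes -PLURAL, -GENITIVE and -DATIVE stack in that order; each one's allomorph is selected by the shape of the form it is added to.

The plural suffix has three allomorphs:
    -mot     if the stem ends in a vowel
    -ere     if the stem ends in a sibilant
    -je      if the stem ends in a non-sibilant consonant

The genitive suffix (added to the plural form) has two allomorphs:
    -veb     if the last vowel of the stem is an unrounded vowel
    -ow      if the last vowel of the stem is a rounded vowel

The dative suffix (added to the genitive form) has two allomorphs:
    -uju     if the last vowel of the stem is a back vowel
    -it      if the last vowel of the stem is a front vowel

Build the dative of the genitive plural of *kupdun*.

kupdunjevebit

*kupdun* — final sound /n/ (a non-sibilant consonant) → -je → *kupdunje*.
The plural form *kupdunje* — last vowel /e/ (an unrounded vowel) → -veb → *kupdunjeveb*.
The genitive form *kupdunjeveb* — last vowel /e/ (a front vowel) → -it → *kupdunjevebit*.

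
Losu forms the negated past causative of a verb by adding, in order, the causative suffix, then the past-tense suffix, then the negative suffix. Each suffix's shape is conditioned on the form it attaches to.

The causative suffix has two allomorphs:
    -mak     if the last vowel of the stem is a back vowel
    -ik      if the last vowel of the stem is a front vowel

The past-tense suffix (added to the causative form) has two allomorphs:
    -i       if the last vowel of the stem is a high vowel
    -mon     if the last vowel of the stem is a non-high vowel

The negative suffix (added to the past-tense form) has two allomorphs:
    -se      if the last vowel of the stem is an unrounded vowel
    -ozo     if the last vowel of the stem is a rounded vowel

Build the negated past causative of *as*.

asmakmonozo

The last vowel of *as* is /a/, which is a back vowel, so the causative suffix is -mak, giving *asmak*.
Since the last vowel of the causative form *asmak* is /a/ (a non-high vowel), it takes -mon, giving *asmakmon*.
The past-tense form *asmakmon* — last vowel /o/ (a rounded vowel) → -ozo → *asmakmonozo*.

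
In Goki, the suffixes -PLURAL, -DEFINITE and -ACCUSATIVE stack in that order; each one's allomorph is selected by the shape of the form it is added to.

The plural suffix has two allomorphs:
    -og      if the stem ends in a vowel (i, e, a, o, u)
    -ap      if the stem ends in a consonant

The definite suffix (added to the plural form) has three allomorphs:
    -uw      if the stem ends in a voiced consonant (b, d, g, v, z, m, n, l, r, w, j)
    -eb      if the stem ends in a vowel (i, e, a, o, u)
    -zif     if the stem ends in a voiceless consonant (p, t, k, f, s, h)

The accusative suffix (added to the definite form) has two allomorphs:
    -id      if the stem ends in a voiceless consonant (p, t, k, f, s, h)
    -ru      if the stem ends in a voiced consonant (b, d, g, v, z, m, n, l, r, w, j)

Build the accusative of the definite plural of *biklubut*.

The final sound of *biklubut* is /t/, which is a consonant, so the plural suffix is -ap, giving *biklubutap*.
Since the final sound of the plural form *biklubutap* is /p/ (a voiceless consonant), it takes -zif, giving *biklubutapzif*.
Since the final consonant of the definite form *biklubutapzif* is /f/ (voiceless), it takes -id, giving *biklubutapzifid*.

biklubutapzifid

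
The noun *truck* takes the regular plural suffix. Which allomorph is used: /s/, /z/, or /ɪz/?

/s/

The stem *truck* ends in a voiceless non-sibilant consonant.
The plural suffix surfaces as /ɪz/ after sibilants, /s/ after other voiceless consonants, and /z/ after other voiced sounds.
So the plural -s on *truck* is pronounced /s/.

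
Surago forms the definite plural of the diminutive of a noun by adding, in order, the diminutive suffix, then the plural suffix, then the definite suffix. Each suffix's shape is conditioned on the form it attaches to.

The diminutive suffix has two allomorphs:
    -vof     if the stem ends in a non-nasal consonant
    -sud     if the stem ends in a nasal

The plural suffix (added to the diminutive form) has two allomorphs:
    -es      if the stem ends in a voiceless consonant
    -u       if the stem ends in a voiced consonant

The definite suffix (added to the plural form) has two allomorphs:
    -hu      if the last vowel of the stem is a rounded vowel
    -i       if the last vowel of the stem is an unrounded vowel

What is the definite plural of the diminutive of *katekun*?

katekunsuduhu

Since the final consonant of *katekun* is /n/ (a nasal), it takes -sud, giving *katekunsud*.
Since the final consonant of the diminutive form *katekunsud* is /d/ (voiced), it takes -u, giving *katekunsudu*.
The plural form *katekunsudu*: last vowel = /u/, a rounded vowel → -hu → *katekunsuduhu*.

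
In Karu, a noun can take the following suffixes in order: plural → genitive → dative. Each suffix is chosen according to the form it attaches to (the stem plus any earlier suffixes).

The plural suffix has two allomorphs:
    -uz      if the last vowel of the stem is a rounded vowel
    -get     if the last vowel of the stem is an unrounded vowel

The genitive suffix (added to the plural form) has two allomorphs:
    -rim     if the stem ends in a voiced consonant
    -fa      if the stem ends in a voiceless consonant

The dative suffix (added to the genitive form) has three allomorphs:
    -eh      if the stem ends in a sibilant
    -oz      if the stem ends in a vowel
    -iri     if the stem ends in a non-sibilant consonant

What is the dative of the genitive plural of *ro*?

rouzrimiri

*ro*: last vowel = /o/, a rounded vowel → -uz → *rouz*.
The plural form *rouz* — final consonant /z/ (voiced) → -rim → *rouzrim*.
The genitive form *rouzrim*: final sound = /m/, a non-sibilant consonant → -iri → *rouzrimiri*.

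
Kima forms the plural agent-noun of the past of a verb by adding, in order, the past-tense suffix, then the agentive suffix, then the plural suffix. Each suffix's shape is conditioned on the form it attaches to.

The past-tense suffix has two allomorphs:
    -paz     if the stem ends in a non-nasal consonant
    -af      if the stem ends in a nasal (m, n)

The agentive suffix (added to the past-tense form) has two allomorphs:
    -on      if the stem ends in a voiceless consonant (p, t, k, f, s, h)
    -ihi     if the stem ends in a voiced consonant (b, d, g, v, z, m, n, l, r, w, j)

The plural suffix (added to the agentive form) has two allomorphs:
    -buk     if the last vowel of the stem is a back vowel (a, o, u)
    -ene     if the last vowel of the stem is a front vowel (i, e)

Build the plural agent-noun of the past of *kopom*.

kopomafonbuk

*kopom* — final consonant /m/ (a nasal) → -af → *kopomaf*.
The final consonant of the past-tense form *kopomaf* is /f/, which is voiceless, so the agentive suffix is -on, giving *kopomafon*.
Since the last vowel of the agentive form *kopomafon* is /o/ (a back vowel), it takes -buk, giving *kopomafonbuk*.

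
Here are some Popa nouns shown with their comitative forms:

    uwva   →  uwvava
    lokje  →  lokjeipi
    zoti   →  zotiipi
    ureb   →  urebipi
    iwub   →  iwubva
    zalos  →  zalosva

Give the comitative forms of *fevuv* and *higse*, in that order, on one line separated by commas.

fevuvva, higseipi

The suffix is conditioned by the last vowel: -ipi when the last vowel of the stem is a front vowel (*lokje*, *zoti*, *ureb*); -va when the last vowel of the stem is a back vowel (*uwva*, *iwub*, *zalos*).
Since the last vowel of *fevuv* is /u/ (a back vowel), it takes -va, giving *fevuvva*.
*higse*: last vowel = /e/, a front vowel → -ipi → *higseipi*.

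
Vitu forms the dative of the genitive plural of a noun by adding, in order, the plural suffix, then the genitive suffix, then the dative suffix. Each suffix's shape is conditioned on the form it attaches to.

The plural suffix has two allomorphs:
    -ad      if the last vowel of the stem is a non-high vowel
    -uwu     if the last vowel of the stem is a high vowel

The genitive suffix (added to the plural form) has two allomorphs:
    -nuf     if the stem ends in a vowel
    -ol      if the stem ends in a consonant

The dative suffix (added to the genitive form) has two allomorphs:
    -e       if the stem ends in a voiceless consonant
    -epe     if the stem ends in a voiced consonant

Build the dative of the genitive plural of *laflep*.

*laflep* — last vowel /e/ (a non-high vowel) → -ad → *laflepad*.
The plural form *laflepad* — final sound /d/ (a consonant) → -ol → *laflepadol*.
The genitive form *laflepadol* — final consonant /l/ (voiced) → -epe → *laflepadolepe*.

laflepadolepe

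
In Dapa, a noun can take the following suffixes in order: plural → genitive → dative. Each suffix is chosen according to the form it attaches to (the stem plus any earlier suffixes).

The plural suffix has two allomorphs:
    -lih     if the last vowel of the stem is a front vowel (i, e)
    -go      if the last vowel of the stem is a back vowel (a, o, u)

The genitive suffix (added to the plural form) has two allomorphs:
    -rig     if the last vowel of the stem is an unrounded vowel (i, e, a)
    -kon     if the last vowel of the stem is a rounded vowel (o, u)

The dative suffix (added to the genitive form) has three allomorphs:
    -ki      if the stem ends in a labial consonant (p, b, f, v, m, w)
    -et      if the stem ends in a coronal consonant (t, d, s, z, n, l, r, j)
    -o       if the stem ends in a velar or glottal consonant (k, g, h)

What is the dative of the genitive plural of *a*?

Since the last vowel of *a* is /a/ (a back vowel), it takes -go, giving *ago*.
The plural form *ago*: last vowel = /o/, a rounded vowel → -kon → *agokon*.
The genitive form *agokon*: final consonant = /n/, coronal → -et → *agokonet*.

agokonet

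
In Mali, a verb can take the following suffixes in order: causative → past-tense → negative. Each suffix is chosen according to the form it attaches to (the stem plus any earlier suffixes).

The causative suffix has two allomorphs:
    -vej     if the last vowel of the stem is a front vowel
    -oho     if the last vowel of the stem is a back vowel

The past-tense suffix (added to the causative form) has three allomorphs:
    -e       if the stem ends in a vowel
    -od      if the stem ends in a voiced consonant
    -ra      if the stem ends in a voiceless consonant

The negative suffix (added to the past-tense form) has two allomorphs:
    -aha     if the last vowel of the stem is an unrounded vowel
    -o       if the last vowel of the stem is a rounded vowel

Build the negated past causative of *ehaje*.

ehajevejodo

Since the last vowel of *ehaje* is /e/ (a front vowel), it takes -vej, giving *ehajevej*.
The causative form *ehajevej* — final sound /j/ (a voiced consonant) → -od → *ehajevejod*.
The last vowel of the past-tense form *ehajevejod* is /o/, which is a rounded vowel, so the negative suffix is -o, giving *ehajevejodo*.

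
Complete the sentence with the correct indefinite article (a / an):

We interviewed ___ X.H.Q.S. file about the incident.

an

The indefinite article is chosen by the initial *sound* of the following word, not its spelling.
The initialism *X.H.Q.S.* is read letter by letter; the first letter, X, is pronounced /ɛks/, which begins with a vowel sound.
So the article is *an*: We interviewed an X.H.Q.S. file about the incident.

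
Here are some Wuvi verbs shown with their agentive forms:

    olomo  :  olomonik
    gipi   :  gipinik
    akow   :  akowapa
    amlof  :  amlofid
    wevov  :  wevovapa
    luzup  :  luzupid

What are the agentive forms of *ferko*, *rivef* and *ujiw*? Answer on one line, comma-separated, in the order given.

ferkonik, rivefid, ujiwapa

Looking at the final sound of each stem: -id when the stem ends in a voiceless consonant (*amlof*, *luzup*); -apa when the stem ends in a voiced consonant (*akow*, *wevov*); -nik when the stem ends in a vowel (*olomo*, *gipi*).
*ferko*: final sound = /o/, a vowel → -nik → *ferkonik*.
*rivef* — final sound /f/ (a voiceless consonant) → -id → *rivefid*.
*ujiw*: final sound = /w/, a voiced consonant → -apa → *ujiwapa*.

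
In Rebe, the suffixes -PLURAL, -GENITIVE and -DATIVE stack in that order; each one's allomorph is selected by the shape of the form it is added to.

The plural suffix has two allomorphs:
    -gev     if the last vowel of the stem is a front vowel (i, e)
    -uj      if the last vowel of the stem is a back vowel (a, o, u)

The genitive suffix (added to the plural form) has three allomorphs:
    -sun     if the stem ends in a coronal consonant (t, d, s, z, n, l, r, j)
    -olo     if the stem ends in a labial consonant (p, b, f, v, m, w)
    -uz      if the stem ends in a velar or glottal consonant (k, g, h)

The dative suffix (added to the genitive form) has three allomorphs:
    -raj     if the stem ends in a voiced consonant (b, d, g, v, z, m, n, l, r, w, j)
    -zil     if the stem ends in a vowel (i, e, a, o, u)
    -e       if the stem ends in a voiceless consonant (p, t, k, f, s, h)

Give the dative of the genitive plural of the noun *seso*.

sesoujsunraj

*seso*: last vowel = /o/, a back vowel → -uj → *sesouj*.
Since the final consonant of the plural form *sesouj* is /j/ (coronal), it takes -sun, giving *sesoujsun*.
Since the final sound of the genitive form *sesoujsun* is /n/ (a voiced consonant), it takes -raj, giving *sesoujsunraj*.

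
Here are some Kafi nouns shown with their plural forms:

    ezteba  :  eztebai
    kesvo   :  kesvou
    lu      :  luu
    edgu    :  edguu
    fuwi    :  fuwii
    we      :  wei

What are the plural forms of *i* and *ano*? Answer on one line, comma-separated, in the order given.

Looking at the last vowel of each stem: -u when the last vowel of the stem is a rounded vowel (*kesvo*, *lu*, *edgu*); -i when the last vowel of the stem is an unrounded vowel (*ezteba*, *fuwi*, *we*).
*i*: last vowel = /i/, an unrounded vowel → -i → *ii*.
Since the last vowel of *ano* is /o/ (a rounded vowel), it takes -u, giving *anou*.

ii, anou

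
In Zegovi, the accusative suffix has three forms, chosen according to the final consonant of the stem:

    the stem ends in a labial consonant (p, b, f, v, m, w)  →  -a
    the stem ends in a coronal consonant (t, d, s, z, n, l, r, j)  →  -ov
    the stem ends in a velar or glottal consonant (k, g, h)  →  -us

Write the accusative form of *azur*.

Since the final consonant of *azur* is /r/ (coronal), it takes -ov, giving *azurov*.

azurov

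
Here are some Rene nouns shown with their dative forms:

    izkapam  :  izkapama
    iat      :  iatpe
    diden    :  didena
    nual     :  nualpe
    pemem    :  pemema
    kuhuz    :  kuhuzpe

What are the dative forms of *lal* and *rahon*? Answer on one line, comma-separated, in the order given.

lalpe, rahona

The alternation tracks the final consonant of the stem — -a when the stem ends in a nasal (*izkapam*, *diden*, *pemem*); -pe when the stem ends in a non-nasal consonant (*iat*, *nual*, *kuhuz*).
*lal* — final consonant /l/ (non-nasal) → -pe → *lalpe*.
*rahon*: final consonant = /n/, a nasal → -a → *rahona*.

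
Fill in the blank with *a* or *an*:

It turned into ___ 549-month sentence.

The indefinite article is chosen by the initial *sound* of the following word, not its spelling.
The number *549* is spoken "five hundred …", beginning with /faɪv/ — a consonant sound.
So the article is *a*: It turned into a 549-month sentence.

a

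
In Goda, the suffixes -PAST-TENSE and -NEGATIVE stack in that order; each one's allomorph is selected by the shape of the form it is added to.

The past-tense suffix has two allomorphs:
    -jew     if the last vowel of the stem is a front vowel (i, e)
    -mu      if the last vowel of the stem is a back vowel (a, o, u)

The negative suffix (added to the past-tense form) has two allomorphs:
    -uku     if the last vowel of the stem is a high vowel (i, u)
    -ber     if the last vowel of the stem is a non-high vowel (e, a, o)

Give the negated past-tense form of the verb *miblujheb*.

miblujhebjewber

*miblujheb* — last vowel /e/ (a front vowel) → -jew → *miblujhebjew*.
The past-tense form *miblujhebjew*: last vowel = /e/, a non-high vowel → -ber → *miblujhebjewber*.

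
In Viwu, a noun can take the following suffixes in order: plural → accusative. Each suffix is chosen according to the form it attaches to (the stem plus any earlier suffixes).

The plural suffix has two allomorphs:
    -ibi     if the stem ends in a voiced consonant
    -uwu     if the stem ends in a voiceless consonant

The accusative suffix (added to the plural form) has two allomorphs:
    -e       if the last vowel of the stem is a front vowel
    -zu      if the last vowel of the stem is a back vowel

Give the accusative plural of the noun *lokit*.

*lokit* — final consonant /t/ (voiceless) → -uwu → *lokituwu*.
Since the last vowel of the plural form *lokituwu* is /u/ (a back vowel), it takes -zu, giving *lokituwuzu*.

lokituwuzu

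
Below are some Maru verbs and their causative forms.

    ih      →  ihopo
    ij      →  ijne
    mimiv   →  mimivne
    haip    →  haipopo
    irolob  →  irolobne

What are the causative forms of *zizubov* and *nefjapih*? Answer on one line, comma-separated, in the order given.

zizubovne, nefjapihopo

The suffix is conditioned by the final consonant: -opo when the stem ends in a voiceless consonant (*ih*, *haip*); -ne when the stem ends in a voiced consonant (*ij*, *mimiv*, *irolob*).
*zizubov* — final consonant /v/ (voiced) → -ne → *zizubovne*.
*nefjapih*: final consonant = /h/, voiceless → -opo → *nefjapihopo*.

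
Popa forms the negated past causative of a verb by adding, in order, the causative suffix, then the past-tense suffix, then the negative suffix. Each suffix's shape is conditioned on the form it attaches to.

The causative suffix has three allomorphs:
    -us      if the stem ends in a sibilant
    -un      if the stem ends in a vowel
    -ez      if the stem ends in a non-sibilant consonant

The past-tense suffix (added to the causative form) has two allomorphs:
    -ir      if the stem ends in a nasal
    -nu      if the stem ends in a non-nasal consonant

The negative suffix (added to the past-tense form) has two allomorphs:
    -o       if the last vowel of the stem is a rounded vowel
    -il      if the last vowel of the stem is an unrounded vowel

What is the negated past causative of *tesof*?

tesofeznuo

Since the final sound of *tesof* is /f/ (a non-sibilant consonant), it takes -ez, giving *tesofez*.
The final consonant of the causative form *tesofez* is /z/, which is non-nasal, so the past-tense suffix is -nu, giving *tesofeznu*.
The past-tense form *tesofeznu*: last vowel = /u/, a rounded vowel → -o → *tesofeznuo*.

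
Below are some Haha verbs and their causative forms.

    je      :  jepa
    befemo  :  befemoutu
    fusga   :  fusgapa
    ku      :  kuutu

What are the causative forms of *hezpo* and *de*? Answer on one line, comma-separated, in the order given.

hezpoutu, depa

The alternation tracks the last vowel of the stem — -utu when the last vowel of the stem is a rounded vowel (*befemo*, *ku*); -pa when the last vowel of the stem is an unrounded vowel (*je*, *fusga*).
Since the last vowel of *hezpo* is /o/ (a rounded vowel), it takes -utu, giving *hezpoutu*.
Since the last vowel of *de* is /e/ (an unrounded vowel), it takes -pa, giving *depa*.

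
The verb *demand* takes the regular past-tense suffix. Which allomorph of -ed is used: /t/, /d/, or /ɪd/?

/ɪd/

The stem *demand* ends in /t/ or /d/.
The -ed suffix is realized as /ɪd/ after /t, d/; as /t/ after other voiceless consonants; and as /d/ after other voiced sounds.
So -ed on *demand* is pronounced /ɪd/.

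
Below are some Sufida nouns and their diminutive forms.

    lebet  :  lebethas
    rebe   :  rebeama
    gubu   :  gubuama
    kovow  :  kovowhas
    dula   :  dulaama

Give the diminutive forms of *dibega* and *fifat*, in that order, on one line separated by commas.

The alternation tracks the final sound of the stem — -has when the stem ends in a consonant (*lebet*, *kovow*); -ama when the stem ends in a vowel (*rebe*, *gubu*, *dula*).
The final sound of *dibega* is /a/, which is a vowel, so the suffix is -ama, giving *dibegaama*.
The final sound of *fifat* is /t/, which is a consonant, so the suffix is -has, giving *fifathas*.

dibegaama, fifathas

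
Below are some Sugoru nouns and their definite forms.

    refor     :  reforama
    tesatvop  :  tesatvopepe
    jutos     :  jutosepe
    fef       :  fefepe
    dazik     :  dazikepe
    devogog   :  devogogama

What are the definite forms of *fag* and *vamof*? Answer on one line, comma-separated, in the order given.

fagama, vamofepe

Looking at the final consonant of each stem: -epe when the stem ends in a voiceless consonant (*tesatvop*, *jutos*, *fef*, *dazik*); -ama when the stem ends in a voiced consonant (*refor*, *devogog*).
The final consonant of *fag* is /g/, which is voiced, so the suffix is -ama, giving *fagama*.
*vamof* — final consonant /f/ (voiceless) → -epe → *vamofepe*.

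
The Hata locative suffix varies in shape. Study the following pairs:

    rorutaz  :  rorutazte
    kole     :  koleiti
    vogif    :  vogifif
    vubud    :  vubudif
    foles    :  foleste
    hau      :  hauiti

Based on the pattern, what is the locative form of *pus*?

puste

The suffix is conditioned by the final sound: -te when the stem ends in a sibilant (*rorutaz*, *foles*); -if when the stem ends in a non-sibilant consonant (*vogif*, *vubud*); -iti when the stem ends in a vowel (*kole*, *hau*).
Since the final sound of *pus* is /s/ (a sibilant), it takes -te, giving *puste*.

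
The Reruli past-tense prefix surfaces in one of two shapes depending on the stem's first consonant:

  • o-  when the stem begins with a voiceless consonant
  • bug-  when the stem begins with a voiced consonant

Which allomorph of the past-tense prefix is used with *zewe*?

The first consonant of *zewe* is /z/, which is voiced, so the prefix is bug-.

bug-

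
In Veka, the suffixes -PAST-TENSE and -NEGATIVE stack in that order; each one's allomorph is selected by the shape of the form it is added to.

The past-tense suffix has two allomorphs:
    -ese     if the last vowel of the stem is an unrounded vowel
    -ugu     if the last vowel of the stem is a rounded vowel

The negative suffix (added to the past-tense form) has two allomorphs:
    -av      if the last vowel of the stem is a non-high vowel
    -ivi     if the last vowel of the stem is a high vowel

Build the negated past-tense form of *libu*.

libuuguivi

The last vowel of *libu* is /u/, which is a rounded vowel, so the past-tense suffix is -ugu, giving *libuugu*.
Since the last vowel of the past-tense form *libuugu* is /u/ (a high vowel), it takes -ivi, giving *libuuguivi*.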